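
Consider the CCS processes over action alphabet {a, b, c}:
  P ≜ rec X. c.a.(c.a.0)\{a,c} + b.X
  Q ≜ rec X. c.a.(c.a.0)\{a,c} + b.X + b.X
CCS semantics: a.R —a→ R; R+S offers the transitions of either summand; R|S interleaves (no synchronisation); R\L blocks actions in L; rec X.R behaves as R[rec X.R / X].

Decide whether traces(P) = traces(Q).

YES

Reachable graph of P (3 states):
  p0 = rec X. c.a.(c.a.0)\{a,c} + b.X :: --b--▸ p0, --c--▸ p1
  p1 = a.(c.a.0)\{a,c} :: --a--▸ p2
  p2 = (c.a.0)\{a,c} :: ·
Reachable graph of Q (3 states):
  q0 = rec X. c.a.(c.a.0)\{a,c} + b.X + b.X :: --b--▸ q0, --c--▸ q1
  q1 = a.(c.a.0)\{a,c} :: --a--▸ q2
  q2 = (c.a.0)\{a,c} :: ·
Bisimilarity quotient blocks:
  B0 = {p0, q0}
  B1 = {p1, q1}
  B2 = {p2, q2}
p0 ∈ B0, q0 ∈ B0 → same block
Bisimilar ⇒ trace-equivalent.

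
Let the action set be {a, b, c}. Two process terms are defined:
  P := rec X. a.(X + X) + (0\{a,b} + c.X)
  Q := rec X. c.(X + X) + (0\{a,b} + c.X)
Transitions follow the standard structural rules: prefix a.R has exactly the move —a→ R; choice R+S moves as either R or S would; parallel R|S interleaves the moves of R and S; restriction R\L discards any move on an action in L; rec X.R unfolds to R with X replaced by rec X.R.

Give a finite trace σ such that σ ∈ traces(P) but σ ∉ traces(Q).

Reachable graph of P (2 states):
  u0 = rec X. a.(X + X) + (0\{a,b} + c.X) ⊢ —a→ u1, —c→ u0
  u1 = (rec X. a.(X + X) + (0\{a,b} + c.X)) + (rec X. a.(X + X) + (0\{a,b} + c.X)) ⊢ —a→ u1, —c→ u0
Reachable graph of Q (2 states):
  v0 = rec X. c.(X + X) + (0\{a,b} + c.X) ⊢ —c→ v0, —c→ v1
  v1 = (rec X. c.(X + X) + (0\{a,b} + c.X)) + (rec X. c.(X + X) + (0\{a,b} + c.X)) ⊢ —c→ v0, —c→ v1
Trace ⟨a⟩ through P, begin at {u0}:
  [1] a ⇒ {u1}
  — P admits the full trace.
Trace ⟨a⟩ through Q, begin at {v0}:
  [1] a ⇒ no successor for Q

a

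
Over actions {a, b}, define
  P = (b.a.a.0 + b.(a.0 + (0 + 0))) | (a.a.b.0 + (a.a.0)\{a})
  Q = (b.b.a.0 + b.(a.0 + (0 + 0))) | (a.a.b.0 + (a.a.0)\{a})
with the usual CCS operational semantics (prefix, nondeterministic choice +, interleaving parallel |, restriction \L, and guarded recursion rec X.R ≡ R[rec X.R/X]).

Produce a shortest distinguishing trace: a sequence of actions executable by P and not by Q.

aabaa

P's transition system — 20 states:
  u0 = (b.a.a.0 + b.(a.0 + (0 + 0))) | (a.a.b.0 + (a.a.0)\{a}) ⊢ --a--▸ u1, --b--▸ u2, --b--▸ u3
  u1 = (b.a.a.0 + b.(a.0 + (0 + 0))) | a.b.0 ⊢ --a--▸ u4, --b--▸ u5, --b--▸ u6
  u2 = (a.0 + (0 + 0)) | (a.a.b.0 + (a.a.0)\{a}) ⊢ --a--▸ u5, --a--▸ u7
  u3 = a.a.0 | (a.a.b.0 + (a.a.0)\{a}) ⊢ --a--▸ u6, --a--▸ u8
  u4 = (b.a.a.0 + b.(a.0 + (0 + 0))) | b.0 ⊢ --b--▸ u10, --b--▸ u11, --b--▸ u9
  u5 = (a.0 + (0 + 0)) | a.b.0 ⊢ --a--▸ u12, --a--▸ u9
  u6 = a.a.0 | a.b.0 ⊢ --a--▸ u11, --a--▸ u13
  u7 = 0 | (a.a.b.0 + (a.a.0)\{a}) ⊢ --a--▸ u12
  u8 = a.0 | (a.a.b.0 + (a.a.0)\{a}) ⊢ --a--▸ u13, --a--▸ u7
  u9 = (a.0 + (0 + 0)) | b.0 ⊢ --a--▸ u14, --b--▸ u15
  u10 = (b.a.a.0 + b.(a.0 + (0 + 0))) | 0 ⊢ --b--▸ u15, --b--▸ u16
  u11 = a.a.0 | b.0 ⊢ --a--▸ u17, --b--▸ u16
  u12 = 0 | a.b.0 ⊢ --a--▸ u14
  u13 = a.0 | a.b.0 ⊢ --a--▸ u12, --a--▸ u17
  u14 = 0 | b.0 ⊢ --b--▸ u18
  u15 = (a.0 + (0 + 0)) | 0 ⊢ --a--▸ u18
  u16 = a.a.0 | 0 ⊢ --a--▸ u19
  u17 = a.0 | b.0 ⊢ --a--▸ u14, --b--▸ u19
  u18 = 0 | 0 ⊢ (no moves)
  u19 = a.0 | 0 ⊢ --a--▸ u18
Q's transition system — 20 states:
  v0 = (b.b.a.0 + b.(a.0 + (0 + 0))) | (a.a.b.0 + (a.a.0)\{a}) ⊢ --a--▸ v1, --b--▸ v2, --b--▸ v3
  v1 = (b.b.a.0 + b.(a.0 + (0 + 0))) | a.b.0 ⊢ --a--▸ v4, --b--▸ v5, --b--▸ v6
  v2 = (a.0 + (0 + 0)) | (a.a.b.0 + (a.a.0)\{a}) ⊢ --a--▸ v5, --a--▸ v7
  v3 = b.a.0 | (a.a.b.0 + (a.a.0)\{a}) ⊢ --a--▸ v6, --b--▸ v8
  v4 = (b.b.a.0 + b.(a.0 + (0 + 0))) | b.0 ⊢ --b--▸ v10, --b--▸ v11, --b--▸ v9
  v5 = (a.0 + (0 + 0)) | a.b.0 ⊢ --a--▸ v12, --a--▸ v9
  v6 = b.a.0 | a.b.0 ⊢ --a--▸ v11, --b--▸ v13
  v7 = 0 | (a.a.b.0 + (a.a.0)\{a}) ⊢ --a--▸ v12
  v8 = a.0 | (a.a.b.0 + (a.a.0)\{a}) ⊢ --a--▸ v13, --a--▸ v7
  v9 = (a.0 + (0 + 0)) | b.0 ⊢ --a--▸ v14, --b--▸ v15
  v10 = (b.b.a.0 + b.(a.0 + (0 + 0))) | 0 ⊢ --b--▸ v15, --b--▸ v16
  v11 = b.a.0 | b.0 ⊢ --b--▸ v16, --b--▸ v17
  v12 = 0 | a.b.0 ⊢ --a--▸ v14
  v13 = a.0 | a.b.0 ⊢ --a--▸ v12, --a--▸ v17
  v14 = 0 | b.0 ⊢ --b--▸ v18
  v15 = (a.0 + (0 + 0)) | 0 ⊢ --a--▸ v18
  v16 = b.a.0 | 0 ⊢ --b--▸ v19
  v17 = a.0 | b.0 ⊢ --a--▸ v14, --b--▸ v19
  v18 = 0 | 0 ⊢ (no moves)
  v19 = a.0 | 0 ⊢ --a--▸ v18
Run σ = ⟨aabaa⟩ on P: start {u0}
  step 1 (a): {u1}
  step 2 (a): {u4}
  step 3 (b): {u10, u11, u9}
  step 4 (a): {u14, u17}
  step 5 (a): {u14}
  P completes σ.
Run σ = ⟨aabaa⟩ on Q: start {v0}
  step 1 (a): {v1}
  step 2 (a): {v4}
  step 3 (b): {v10, v11, v9}
  step 4 (a): {v14}
  step 5 (a): ∅  — Q cannot continue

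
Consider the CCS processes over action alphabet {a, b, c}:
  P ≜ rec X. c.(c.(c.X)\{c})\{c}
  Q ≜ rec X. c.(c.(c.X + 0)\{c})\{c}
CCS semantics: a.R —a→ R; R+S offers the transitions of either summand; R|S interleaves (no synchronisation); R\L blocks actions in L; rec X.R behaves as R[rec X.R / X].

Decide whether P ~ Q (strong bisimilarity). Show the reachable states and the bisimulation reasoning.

P's transition system — 2 states:
  u0 = rec X. c.(c.(c.X)\{c})\{c} :: ··c··> u1
  u1 = (c.(c.(rec X. c.(c.(c.X)\{c})\{c}))\{c})\{c} :: ·
Q's transition system — 2 states:
  v0 = rec X. c.(c.(c.X + 0)\{c})\{c} :: ··c··> v1
  v1 = (c.(c.(rec X. c.(c.(c.X + 0)\{c})\{c}) + 0)\{c})\{c} :: ·
Coarsest stable partition (strong bisimilarity classes):
  B0 = {u0, v0}
  B1 = {u1, v1}
u0 ∈ B0, v0 ∈ B0 → same block

YES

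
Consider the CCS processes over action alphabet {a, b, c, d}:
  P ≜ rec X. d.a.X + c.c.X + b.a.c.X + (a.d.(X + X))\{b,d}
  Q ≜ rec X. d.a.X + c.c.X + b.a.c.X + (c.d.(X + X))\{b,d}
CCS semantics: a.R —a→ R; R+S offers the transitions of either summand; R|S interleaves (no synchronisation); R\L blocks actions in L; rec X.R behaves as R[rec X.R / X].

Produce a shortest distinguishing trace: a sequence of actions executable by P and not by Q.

a

LTS(P): 5 reachable states
  s0 = rec X. d.a.X + c.c.X + b.a.c.X + (a.d.(X + X))\{b,d} :: -a-> s1, -b-> s2, -c-> s3, -d-> s4
  s1 = (d.((rec X. d.a.X + c.c.X + b.a.c.X + (a.d.(X + X))\{b,d}) + (rec X. d.a.X + c.c.X + b.a.c.X + (a.d.(X + X))\{b,d})))\{b,d} :: stopped
  s2 = a.c.(rec X. d.a.X + c.c.X + b.a.c.X + (a.d.(X + X))\{b,d}) :: -a-> s3
  s3 = c.(rec X. d.a.X + c.c.X + b.a.c.X + (a.d.(X + X))\{b,d}) :: -c-> s0
  s4 = a.(rec X. d.a.X + c.c.X + b.a.c.X + (a.d.(X + X))\{b,d}) :: -a-> s0
LTS(Q): 5 reachable states
  t0 = rec X. d.a.X + c.c.X + b.a.c.X + (c.d.(X + X))\{b,d} :: -b-> t1, -c-> t2, -c-> t3, -d-> t4
  t1 = a.c.(rec X. d.a.X + c.c.X + b.a.c.X + (c.d.(X + X))\{b,d}) :: -a-> t3
  t2 = (d.((rec X. d.a.X + c.c.X + b.a.c.X + (c.d.(X + X))\{b,d}) + (rec X. d.a.X + c.c.X + b.a.c.X + (c.d.(X + X))\{b,d})))\{b,d} :: stopped
  t3 = c.(rec X. d.a.X + c.c.X + b.a.c.X + (c.d.(X + X))\{b,d}) :: -c-> t0
  t4 = a.(rec X. d.a.X + c.c.X + b.a.c.X + (c.d.(X + X))\{b,d}) :: -a-> t0
Run σ = ⟨a⟩ on P: start {s0}
  after a @ step 1: {s1}
  ✓ P
Run σ = ⟨a⟩ on Q: start {t0}
  after a @ step 1: no successor for Q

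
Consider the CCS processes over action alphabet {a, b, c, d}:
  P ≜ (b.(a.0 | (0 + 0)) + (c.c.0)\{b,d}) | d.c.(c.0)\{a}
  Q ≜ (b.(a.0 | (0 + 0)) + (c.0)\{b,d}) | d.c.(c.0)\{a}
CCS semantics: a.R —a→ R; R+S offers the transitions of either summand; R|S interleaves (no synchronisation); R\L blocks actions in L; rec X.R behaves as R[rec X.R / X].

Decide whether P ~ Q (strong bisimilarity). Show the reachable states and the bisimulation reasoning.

NO

P's transition system — 20 states:
  m0 = (b.(a.0 | (0 + 0)) + (c.c.0)\{b,d}) | d.c.(c.0)\{a} | -b-> m1, -c-> m2, -d-> m3
  m1 = a.0 | (0 + 0) | d.c.(c.0)\{a} | -a-> m4, -d-> m5
  m2 = (c.0)\{b,d} | d.c.(c.0)\{a} | -c-> m6, -d-> m7
  m3 = (b.(a.0 | (0 + 0)) + (c.c.0)\{b,d}) | c.(c.0)\{a} | -b-> m5, -c-> m7, -c-> m8
  m4 = 0 | (0 + 0) | d.c.(c.0)\{a} | -d-> m9
  m5 = a.0 | (0 + 0) | c.(c.0)\{a} | -a-> m9, -c-> m10
  m6 = 0\{b,d} | d.c.(c.0)\{a} | -d-> m11
  m7 = (c.0)\{b,d} | c.(c.0)\{a} | -c-> m11, -c-> m12
  m8 = (b.(a.0 | (0 + 0)) + (c.c.0)\{b,d}) | (c.0)\{a} | -b-> m10, -c-> m12, -c-> m13
  m9 = 0 | (0 + 0) | c.(c.0)\{a} | -c-> m14
  m10 = a.0 | (0 + 0) | (c.0)\{a} | -a-> m14, -c-> m15
  m11 = 0\{b,d} | c.(c.0)\{a} | -c-> m16
  m12 = (c.0)\{b,d} | (c.0)\{a} | -c-> m16, -c-> m17
  m13 = (b.(a.0 | (0 + 0)) + (c.c.0)\{b,d}) | 0\{a} | -b-> m15, -c-> m17
  m14 = 0 | (0 + 0) | (c.0)\{a} | -c-> m18
  m15 = a.0 | (0 + 0) | 0\{a} | -a-> m18
  m16 = 0\{b,d} | (c.0)\{a} | -c-> m19
  m17 = (c.0)\{b,d} | 0\{a} | -c-> m19
  m18 = 0 | (0 + 0) | 0\{a} | (no moves)
  m19 = 0\{b,d} | 0\{a} | (no moves)
Q's transition system — 16 states:
  n0 = (b.(a.0 | (0 + 0)) + (c.0)\{b,d}) | d.c.(c.0)\{a} | -b-> n1, -c-> n2, -d-> n3
  n1 = a.0 | (0 + 0) | d.c.(c.0)\{a} | -a-> n4, -d-> n5
  n2 = 0\{b,d} | d.c.(c.0)\{a} | -d-> n6
  n3 = (b.(a.0 | (0 + 0)) + (c.0)\{b,d}) | c.(c.0)\{a} | -b-> n5, -c-> n6, -c-> n7
  n4 = 0 | (0 + 0) | d.c.(c.0)\{a} | -d-> n8
  n5 = a.0 | (0 + 0) | c.(c.0)\{a} | -a-> n8, -c-> n9
  n6 = 0\{b,d} | c.(c.0)\{a} | -c-> n10
  n7 = (b.(a.0 | (0 + 0)) + (c.0)\{b,d}) | (c.0)\{a} | -b-> n9, -c-> n10, -c-> n11
  n8 = 0 | (0 + 0) | c.(c.0)\{a} | -c-> n12
  n9 = a.0 | (0 + 0) | (c.0)\{a} | -a-> n12, -c-> n13
  n10 = 0\{b,d} | (c.0)\{a} | -c-> n14
  n11 = (b.(a.0 | (0 + 0)) + (c.0)\{b,d}) | 0\{a} | -b-> n13, -c-> n14
  n12 = 0 | (0 + 0) | (c.0)\{a} | -c-> n15
  n13 = a.0 | (0 + 0) | 0\{a} | -a-> n15
  n14 = 0\{b,d} | 0\{a} | (no moves)
  n15 = 0 | (0 + 0) | 0\{a} | (no moves)
Bisimilarity quotient blocks:
  B0 = {m0}
  B1 = {m3}
  B2 = {m5, n5}
  B3 = {m11, m12, m9, n6, n8}
  B4 = {m14, m16, m17, n10, n12}
  B5 = {m18, m19, n14, n15}
  B6 = {m10, n9}
  B7 = {m15, n13}
  B8 = {m7}
  B9 = {m8}
  B10 = {m13}
  B11 = {m1, n1}
  B12 = {m4, m6, n2, n4}
  B13 = {m2}
  B14 = {n0}
  B15 = {n3}
  B16 = {n7}
  B17 = {n11}
m0 ∈ B0, n0 ∈ B14 → different blocks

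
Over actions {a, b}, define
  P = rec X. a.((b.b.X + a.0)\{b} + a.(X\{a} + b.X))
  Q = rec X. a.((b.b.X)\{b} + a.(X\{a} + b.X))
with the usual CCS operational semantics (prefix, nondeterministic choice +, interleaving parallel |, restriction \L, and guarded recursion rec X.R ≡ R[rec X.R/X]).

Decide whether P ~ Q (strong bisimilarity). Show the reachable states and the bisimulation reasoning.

not bisimilar

LTS(P): 4 reachable states
  s0 = rec X. a.((b.b.X + a.0)\{b} + a.(X\{a} + b.X)) ⊢ —a→ s1
  s1 = (b.b.(rec X. a.((b.b.X + a.0)\{b} + a.(X\{a} + b.X))) + a.0)\{b} + a.((rec X. a.((b.b.X + a.0)\{b} + a.(X\{a} + b.X)))\{a} + b.(rec X. a.((b.b.X + a.0)\{b} + a.(X\{a} + b.X)))) ⊢ —a→ s2, —a→ s3
  s2 = (rec X. a.((b.b.X + a.0)\{b} + a.(X\{a} + b.X)))\{a} + b.(rec X. a.((b.b.X + a.0)\{b} + a.(X\{a} + b.X))) ⊢ —b→ s0
  s3 = 0\{b} ⊢ stopped
LTS(Q): 3 reachable states
  t0 = rec X. a.((b.b.X)\{b} + a.(X\{a} + b.X)) ⊢ —a→ t1
  t1 = (b.b.(rec X. a.((b.b.X)\{b} + a.(X\{a} + b.X))))\{b} + a.((rec X. a.((b.b.X)\{b} + a.(X\{a} + b.X)))\{a} + b.(rec X. a.((b.b.X)\{b} + a.(X\{a} + b.X)))) ⊢ —a→ t2
  t2 = (rec X. a.((b.b.X)\{b} + a.(X\{a} + b.X)))\{a} + b.(rec X. a.((b.b.X)\{b} + a.(X\{a} + b.X))) ⊢ —b→ t0
Bisimilarity quotient blocks:
  B0 = {s0}
  B1 = {s1}
  B2 = {s3}
  B3 = {s2}
  B4 = {t0}
  B5 = {t1}
  B6 = {t2}
s0 ∈ B0, t0 ∈ B4 → different blocks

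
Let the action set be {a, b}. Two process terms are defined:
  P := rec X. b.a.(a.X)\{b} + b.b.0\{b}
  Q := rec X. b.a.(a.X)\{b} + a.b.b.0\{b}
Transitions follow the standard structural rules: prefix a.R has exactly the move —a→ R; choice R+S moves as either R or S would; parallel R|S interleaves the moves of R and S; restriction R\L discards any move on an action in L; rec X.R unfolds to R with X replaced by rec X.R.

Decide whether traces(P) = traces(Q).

trace-distinct — witness ⟨bb⟩

LTS(P): 6 reachable states
  u0 = rec X. b.a.(a.X)\{b} + b.b.0\{b} ⊢ -b-> u1, -b-> u2
  u1 = a.(a.(rec X. b.a.(a.X)\{b} + b.b.0\{b}))\{b} ⊢ -a-> u3
  u2 = b.0\{b} ⊢ -b-> u4
  u3 = (a.(rec X. b.a.(a.X)\{b} + b.b.0\{b}))\{b} ⊢ -a-> u5
  u4 = 0\{b} ⊢ stopped
  u5 = (rec X. b.a.(a.X)\{b} + b.b.0\{b})\{b} ⊢ stopped
LTS(Q): 8 reachable states
  v0 = rec X. b.a.(a.X)\{b} + a.b.b.0\{b} ⊢ -a-> v1, -b-> v2
  v1 = b.b.0\{b} ⊢ -b-> v3
  v2 = a.(a.(rec X. b.a.(a.X)\{b} + a.b.b.0\{b}))\{b} ⊢ -a-> v4
  v3 = b.0\{b} ⊢ -b-> v5
  v4 = (a.(rec X. b.a.(a.X)\{b} + a.b.b.0\{b}))\{b} ⊢ -a-> v6
  v5 = 0\{b} ⊢ stopped
  v6 = (rec X. b.a.(a.X)\{b} + a.b.b.0\{b})\{b} ⊢ -a-> v7
  v7 = (b.b.0\{b})\{b} ⊢ stopped
Run σ = ⟨bb⟩ on P: start {u0}
  after b @ step 1: {u1, u2}
  after b @ step 2: {u4}
  — P admits the full trace.
Run σ = ⟨bb⟩ on Q: start {v0}
  after b @ step 1: {v2}
  after b @ step 2: ∅  — Q cannot continue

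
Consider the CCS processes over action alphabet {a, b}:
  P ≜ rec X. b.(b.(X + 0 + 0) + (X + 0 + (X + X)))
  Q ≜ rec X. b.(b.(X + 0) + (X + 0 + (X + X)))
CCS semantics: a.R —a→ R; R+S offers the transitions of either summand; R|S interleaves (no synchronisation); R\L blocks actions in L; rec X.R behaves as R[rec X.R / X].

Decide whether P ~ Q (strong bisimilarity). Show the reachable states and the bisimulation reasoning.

P's transition system — 3 states:
  m0 = rec X. b.(b.(X + 0 + 0) + (X + 0 + (X + X))) has moves ··b··> m1
  m1 = b.((rec X. b.(b.(X + 0 + 0) + (X + 0 + (X + X)))) + 0 + 0) + ((rec X. b.(b.(X + 0 + 0) + (X + 0 + (X + X)))) + 0 + ((rec X. b.(b.(X + 0 + 0) + (X + 0 + (X + X)))) + (rec X. b.(b.(X + 0 + 0) + (X + 0 + (X + X)))))) has moves ··b··> m1, ··b··> m2
  m2 = (rec X. b.(b.(X + 0 + 0) + (X + 0 + (X + X)))) + 0 + 0 has moves ··b··> m1
Q's transition system — 3 states:
  n0 = rec X. b.(b.(X + 0) + (X + 0 + (X + X))) has moves ··b··> n1
  n1 = b.((rec X. b.(b.(X + 0) + (X + 0 + (X + X)))) + 0) + ((rec X. b.(b.(X + 0) + (X + 0 + (X + X)))) + 0 + ((rec X. b.(b.(X + 0) + (X + 0 + (X + X)))) + (rec X. b.(b.(X + 0) + (X + 0 + (X + X)))))) has moves ··b··> n1, ··b··> n2
  n2 = (rec X. b.(b.(X + 0) + (X + 0 + (X + X)))) + 0 has moves ··b··> n1
Partition-refinement fixed point:
  B0 = {m0, m1, m2, n0, n1, n2}
m0 ∈ B0, n0 ∈ B0 → same block

bisimilar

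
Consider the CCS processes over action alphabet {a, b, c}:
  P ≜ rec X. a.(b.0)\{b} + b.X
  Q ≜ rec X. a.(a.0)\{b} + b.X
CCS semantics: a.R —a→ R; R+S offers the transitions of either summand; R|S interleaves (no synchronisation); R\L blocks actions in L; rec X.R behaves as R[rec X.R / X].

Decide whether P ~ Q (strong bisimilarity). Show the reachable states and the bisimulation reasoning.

LTS(P): 2 reachable states
  m0 = rec X. a.(b.0)\{b} + b.X | -a-> m1, -b-> m0
  m1 = (b.0)\{b} | stopped
LTS(Q): 3 reachable states
  n0 = rec X. a.(a.0)\{b} + b.X | -a-> n1, -b-> n0
  n1 = (a.0)\{b} | -a-> n2
  n2 = 0\{b} | stopped
Coarsest stable partition (strong bisimilarity classes):
  B0 = {m0}
  B1 = {m1, n2}
  B2 = {n0}
  B3 = {n1}
m0 ∈ B0, n0 ∈ B2 → different blocks

not bisimilar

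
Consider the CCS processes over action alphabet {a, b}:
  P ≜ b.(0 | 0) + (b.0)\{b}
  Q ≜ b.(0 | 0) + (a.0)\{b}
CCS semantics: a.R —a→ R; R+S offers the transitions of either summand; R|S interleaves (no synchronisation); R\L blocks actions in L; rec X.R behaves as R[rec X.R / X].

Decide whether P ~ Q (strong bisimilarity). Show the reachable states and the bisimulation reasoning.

Reachable graph of P (2 states):
  s0 = b.(0 | 0) + (b.0)\{b} → =b=> s1
  s1 = 0 | 0 → stopped
Reachable graph of Q (3 states):
  t0 = b.(0 | 0) + (a.0)\{b} → =a=> t1, =b=> t2
  t1 = 0\{b} → stopped
  t2 = 0 | 0 → stopped
Coarsest stable partition (strong bisimilarity classes):
  B0 = {s0}
  B1 = {s1, t1, t2}
  B2 = {t0}
s0 ∈ B0, t0 ∈ B2 → different blocks

NO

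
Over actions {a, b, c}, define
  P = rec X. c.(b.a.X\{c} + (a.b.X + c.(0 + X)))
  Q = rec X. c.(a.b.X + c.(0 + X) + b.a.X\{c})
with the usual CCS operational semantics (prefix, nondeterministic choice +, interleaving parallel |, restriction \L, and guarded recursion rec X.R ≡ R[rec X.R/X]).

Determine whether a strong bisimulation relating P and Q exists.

bisimilar

LTS(P): 6 reachable states
  u0 = rec X. c.(b.a.X\{c} + (a.b.X + c.(0 + X))) has moves =c=> u1
  u1 = b.a.(rec X. c.(b.a.X\{c} + (a.b.X + c.(0 + X))))\{c} + (a.b.(rec X. c.(b.a.X\{c} + (a.b.X + c.(0 + X)))) + c.(0 + (rec X. c.(b.a.X\{c} + (a.b.X + c.(0 + X)))))) has moves =a=> u2, =b=> u3, =c=> u4
  u2 = b.(rec X. c.(b.a.X\{c} + (a.b.X + c.(0 + X)))) has moves =b=> u0
  u3 = a.(rec X. c.(b.a.X\{c} + (a.b.X + c.(0 + X))))\{c} has moves =a=> u5
  u4 = 0 + (rec X. c.(b.a.X\{c} + (a.b.X + c.(0 + X)))) has moves =c=> u1
  u5 = (rec X. c.(b.a.X\{c} + (a.b.X + c.(0 + X))))\{c} has moves ∅
LTS(Q): 6 reachable states
  v0 = rec X. c.(a.b.X + c.(0 + X) + b.a.X\{c}) has moves =c=> v1
  v1 = a.b.(rec X. c.(a.b.X + c.(0 + X) + b.a.X\{c})) + c.(0 + (rec X. c.(a.b.X + c.(0 + X) + b.a.X\{c}))) + b.a.(rec X. c.(a.b.X + c.(0 + X) + b.a.X\{c}))\{c} has moves =a=> v2, =b=> v3, =c=> v4
  v2 = b.(rec X. c.(a.b.X + c.(0 + X) + b.a.X\{c})) has moves =b=> v0
  v3 = a.(rec X. c.(a.b.X + c.(0 + X) + b.a.X\{c}))\{c} has moves =a=> v5
  v4 = 0 + (rec X. c.(a.b.X + c.(0 + X) + b.a.X\{c})) has moves =c=> v1
  v5 = (rec X. c.(a.b.X + c.(0 + X) + b.a.X\{c}))\{c} has moves ∅
Bisimilarity quotient blocks:
  B0 = {u0, u4, v0, v4}
  B1 = {u1, v1}
  B2 = {u2, v2}
  B3 = {u3, v3}
  B4 = {u5, v5}
u0 ∈ B0, v0 ∈ B0 → same block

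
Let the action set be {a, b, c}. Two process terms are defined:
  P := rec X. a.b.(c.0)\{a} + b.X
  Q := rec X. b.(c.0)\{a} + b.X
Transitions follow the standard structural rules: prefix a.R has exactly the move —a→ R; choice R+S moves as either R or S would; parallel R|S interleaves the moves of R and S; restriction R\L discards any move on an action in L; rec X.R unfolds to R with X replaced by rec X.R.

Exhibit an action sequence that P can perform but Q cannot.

a

P's transition system — 4 states:
  p0 = rec X. a.b.(c.0)\{a} + b.X :: ··a··> p1, ··b··> p0
  p1 = b.(c.0)\{a} :: ··b··> p2
  p2 = (c.0)\{a} :: ··c··> p3
  p3 = 0\{a} :: ∅
Q's transition system — 3 states:
  q0 = rec X. b.(c.0)\{a} + b.X :: ··b··> q0, ··b··> q1
  q1 = (c.0)\{a} :: ··c··> q2
  q2 = 0\{a} :: ∅
Trace ⟨a⟩ through P, begin at {p0}:
  after a @ step 1: {p1}
  ✓ P
Trace ⟨a⟩ through Q, begin at {q0}:
  after a @ step 1: no successor for Q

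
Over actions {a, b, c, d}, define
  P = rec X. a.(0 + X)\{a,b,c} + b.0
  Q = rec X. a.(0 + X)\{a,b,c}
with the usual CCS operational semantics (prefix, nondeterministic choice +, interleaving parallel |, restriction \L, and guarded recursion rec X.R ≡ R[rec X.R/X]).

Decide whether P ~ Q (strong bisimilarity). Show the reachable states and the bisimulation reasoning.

P ≁ Q

LTS(P): 3 reachable states
  u0 = rec X. a.(0 + X)\{a,b,c} + b.0 :: --a--▸ u1, --b--▸ u2
  u1 = (0 + (rec X. a.(0 + X)\{a,b,c} + b.0))\{a,b,c} :: ∅
  u2 = 0 :: ∅
LTS(Q): 2 reachable states
  v0 = rec X. a.(0 + X)\{a,b,c} :: --a--▸ v1
  v1 = (0 + (rec X. a.(0 + X)\{a,b,c}))\{a,b,c} :: ∅
Bisimilarity quotient blocks:
  B0 = {u0}
  B1 = {u1, u2, v1}
  B2 = {v0}
u0 ∈ B0, v0 ∈ B2 → different blocks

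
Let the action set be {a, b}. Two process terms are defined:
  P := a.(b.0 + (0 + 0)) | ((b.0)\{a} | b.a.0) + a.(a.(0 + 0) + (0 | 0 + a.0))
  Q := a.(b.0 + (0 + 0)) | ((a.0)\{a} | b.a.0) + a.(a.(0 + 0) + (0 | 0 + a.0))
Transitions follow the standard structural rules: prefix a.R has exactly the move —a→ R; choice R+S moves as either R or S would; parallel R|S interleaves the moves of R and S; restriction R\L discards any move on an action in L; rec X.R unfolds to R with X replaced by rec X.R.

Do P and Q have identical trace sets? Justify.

P's transition system — 21 states:
  s0 = a.(b.0 + (0 + 0)) | ((b.0)\{a} | b.a.0) + a.(a.(0 + 0) + (0 | 0 + a.0)) :: =a=> s1, =a=> s2, =b=> s3, =b=> s4
  s1 = (b.0 + (0 + 0)) | ((b.0)\{a} | b.a.0) :: =b=> s5, =b=> s6, =b=> s7
  s2 = a.(0 + 0) + (0 | 0 + a.0) :: =a=> s8, =a=> s9
  s3 = a.(b.0 + (0 + 0)) | ((b.0)\{a} | a.0) :: =a=> s10, =a=> s5, =b=> s11
  s4 = a.(b.0 + (0 + 0)) | (0\{a} | b.a.0) :: =a=> s6, =b=> s11
  s5 = (b.0 + (0 + 0)) | ((b.0)\{a} | a.0) :: =a=> s12, =b=> s13, =b=> s14
  s6 = (b.0 + (0 + 0)) | (0\{a} | b.a.0) :: =b=> s13, =b=> s15
  s7 = 0 | ((b.0)\{a} | b.a.0) :: =b=> s14, =b=> s15
  s8 = 0 :: deadlocked
  s9 = 0 + 0 :: deadlocked
  s10 = a.(b.0 + (0 + 0)) | ((b.0)\{a} | 0) :: =a=> s12, =b=> s16
  s11 = a.(b.0 + (0 + 0)) | (0\{a} | a.0) :: =a=> s13, =a=> s16
  s12 = (b.0 + (0 + 0)) | ((b.0)\{a} | 0) :: =b=> s17, =b=> s18
  s13 = (b.0 + (0 + 0)) | (0\{a} | a.0) :: =a=> s17, =b=> s19
  s14 = 0 | ((b.0)\{a} | a.0) :: =a=> s18, =b=> s19
  s15 = 0 | (0\{a} | b.a.0) :: =b=> s19
  s16 = a.(b.0 + (0 + 0)) | (0\{a} | 0) :: =a=> s17
  s17 = (b.0 + (0 + 0)) | (0\{a} | 0) :: =b=> s20
  s18 = 0 | ((b.0)\{a} | 0) :: =b=> s20
  s19 = 0 | (0\{a} | a.0) :: =a=> s20
  s20 = 0 | (0\{a} | 0) :: deadlocked
Q's transition system — 12 states:
  t0 = a.(b.0 + (0 + 0)) | ((a.0)\{a} | b.a.0) + a.(a.(0 + 0) + (0 | 0 + a.0)) :: =a=> t1, =a=> t2, =b=> t3
  t1 = (b.0 + (0 + 0)) | ((a.0)\{a} | b.a.0) :: =b=> t4, =b=> t5
  t2 = a.(0 + 0) + (0 | 0 + a.0) :: =a=> t6, =a=> t7
  t3 = a.(b.0 + (0 + 0)) | ((a.0)\{a} | a.0) :: =a=> t4, =a=> t8
  t4 = (b.0 + (0 + 0)) | ((a.0)\{a} | a.0) :: =a=> t9, =b=> t10
  t5 = 0 | ((a.0)\{a} | b.a.0) :: =b=> t10
  t6 = 0 :: deadlocked
  t7 = 0 + 0 :: deadlocked
  t8 = a.(b.0 + (0 + 0)) | ((a.0)\{a} | 0) :: =a=> t9
  t9 = (b.0 + (0 + 0)) | ((a.0)\{a} | 0) :: =b=> t11
  t10 = 0 | ((a.0)\{a} | a.0) :: =a=> t11
  t11 = 0 | ((a.0)\{a} | 0) :: deadlocked
Trace ⟨bb⟩ through P, begin at {s0}:
  step 1 (b): {s3, s4}
  step 2 (b): {s11}
  — P admits the full trace.
Trace ⟨bb⟩ through Q, begin at {t0}:
  step 1 (b): {t3}
  step 2 (b): ∅  — Q cannot continue

trace-distinct — witness ⟨bb⟩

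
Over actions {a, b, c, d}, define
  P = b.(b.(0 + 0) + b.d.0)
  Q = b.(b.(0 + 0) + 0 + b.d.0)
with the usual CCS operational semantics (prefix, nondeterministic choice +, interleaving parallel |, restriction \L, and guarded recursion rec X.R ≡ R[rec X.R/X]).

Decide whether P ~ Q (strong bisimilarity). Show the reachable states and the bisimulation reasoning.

P's transition system — 5 states:
  p0 = b.(b.(0 + 0) + b.d.0) has moves =b=> p1
  p1 = b.(0 + 0) + b.d.0 has moves =b=> p2, =b=> p3
  p2 = 0 + 0 has moves ∅
  p3 = d.0 has moves =d=> p4
  p4 = 0 has moves ∅
Q's transition system — 5 states:
  q0 = b.(b.(0 + 0) + 0 + b.d.0) has moves =b=> q1
  q1 = b.(0 + 0) + 0 + b.d.0 has moves =b=> q2, =b=> q3
  q2 = 0 + 0 has moves ∅
  q3 = d.0 has moves =d=> q4
  q4 = 0 has moves ∅
Coarsest stable partition (strong bisimilarity classes):
  B0 = {p0, q0}
  B1 = {p1, q1}
  B2 = {p3, q3}
  B3 = {p2, p4, q2, q4}
p0 ∈ B0, q0 ∈ B0 → same block

YES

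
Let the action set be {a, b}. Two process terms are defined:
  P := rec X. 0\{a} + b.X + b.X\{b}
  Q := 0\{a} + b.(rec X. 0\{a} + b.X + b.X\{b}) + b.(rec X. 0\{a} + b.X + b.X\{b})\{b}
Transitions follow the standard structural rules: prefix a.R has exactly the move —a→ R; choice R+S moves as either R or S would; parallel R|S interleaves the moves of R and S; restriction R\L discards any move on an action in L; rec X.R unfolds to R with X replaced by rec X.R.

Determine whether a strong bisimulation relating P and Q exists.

P's transition system — 2 states:
  p0 = rec X. 0\{a} + b.X + b.X\{b} ⊢ -b-> p0, -b-> p1
  p1 = (rec X. 0\{a} + b.X + b.X\{b})\{b} ⊢ deadlocked
Q's transition system — 3 states:
  q0 = 0\{a} + b.(rec X. 0\{a} + b.X + b.X\{b}) + b.(rec X. 0\{a} + b.X + b.X\{b})\{b} ⊢ -b-> q1, -b-> q2
  q1 = (rec X. 0\{a} + b.X + b.X\{b})\{b} ⊢ deadlocked
  q2 = rec X. 0\{a} + b.X + b.X\{b} ⊢ -b-> q1, -b-> q2
Bisimilarity quotient blocks:
  B0 = {p0, q0, q2}
  B1 = {p1, q1}
p0 ∈ B0, q0 ∈ B0 → same block

bisimilar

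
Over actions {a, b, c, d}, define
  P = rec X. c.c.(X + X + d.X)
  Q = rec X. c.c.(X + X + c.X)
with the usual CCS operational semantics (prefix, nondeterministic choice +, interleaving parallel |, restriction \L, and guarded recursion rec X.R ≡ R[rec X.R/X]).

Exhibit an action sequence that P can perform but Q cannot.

ccd

P's transition system — 3 states:
  u0 = rec X. c.c.(X + X + d.X) :: =c=> u1
  u1 = c.((rec X. c.c.(X + X + d.X)) + (rec X. c.c.(X + X + d.X)) + d.(rec X. c.c.(X + X + d.X))) :: =c=> u2
  u2 = (rec X. c.c.(X + X + d.X)) + (rec X. c.c.(X + X + d.X)) + d.(rec X. c.c.(X + X + d.X)) :: =c=> u1, =d=> u0
Q's transition system — 3 states:
  v0 = rec X. c.c.(X + X + c.X) :: =c=> v1
  v1 = c.((rec X. c.c.(X + X + c.X)) + (rec X. c.c.(X + X + c.X)) + c.(rec X. c.c.(X + X + c.X))) :: =c=> v2
  v2 = (rec X. c.c.(X + X + c.X)) + (rec X. c.c.(X + X + c.X)) + c.(rec X. c.c.(X + X + c.X)) :: =c=> v0, =c=> v1
Executing ccd from P (initial set {u0}):
  [1] c ⇒ {u1}
  [2] c ⇒ {u2}
  [3] d ⇒ {u0}
  — P admits the full trace.
Executing ccd from Q (initial set {v0}):
  [1] c ⇒ {v1}
  [2] c ⇒ {v2}
  [3] d ⇒ ∅ (Q stuck)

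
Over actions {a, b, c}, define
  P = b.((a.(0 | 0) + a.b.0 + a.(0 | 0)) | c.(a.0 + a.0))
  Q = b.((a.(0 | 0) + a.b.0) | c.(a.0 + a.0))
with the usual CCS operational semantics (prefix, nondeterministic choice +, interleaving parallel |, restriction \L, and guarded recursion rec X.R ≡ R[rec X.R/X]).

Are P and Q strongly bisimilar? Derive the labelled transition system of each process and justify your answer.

P ~ Q

LTS(P): 13 reachable states
  s0 = b.((a.(0 | 0) + a.b.0 + a.(0 | 0)) | c.(a.0 + a.0)) | --b--▸ s1
  s1 = (a.(0 | 0) + a.b.0 + a.(0 | 0)) | c.(a.0 + a.0) | --a--▸ s2, --a--▸ s3, --c--▸ s4
  s2 = 0 | 0 | c.(a.0 + a.0) | --c--▸ s5
  s3 = b.0 | c.(a.0 + a.0) | --b--▸ s6, --c--▸ s7
  s4 = (a.(0 | 0) + a.b.0 + a.(0 | 0)) | (a.0 + a.0) | --a--▸ s5, --a--▸ s7, --a--▸ s8
  s5 = 0 | 0 | (a.0 + a.0) | --a--▸ s9
  s6 = 0 | c.(a.0 + a.0) | --c--▸ s10
  s7 = b.0 | (a.0 + a.0) | --a--▸ s11, --b--▸ s10
  s8 = (a.(0 | 0) + a.b.0 + a.(0 | 0)) | 0 | --a--▸ s11, --a--▸ s9
  s9 = 0 | 0 | 0 | (no moves)
  s10 = 0 | (a.0 + a.0) | --a--▸ s12
  s11 = b.0 | 0 | --b--▸ s12
  s12 = 0 | 0 | (no moves)
LTS(Q): 13 reachable states
  t0 = b.((a.(0 | 0) + a.b.0) | c.(a.0 + a.0)) | --b--▸ t1
  t1 = (a.(0 | 0) + a.b.0) | c.(a.0 + a.0) | --a--▸ t2, --a--▸ t3, --c--▸ t4
  t2 = 0 | 0 | c.(a.0 + a.0) | --c--▸ t5
  t3 = b.0 | c.(a.0 + a.0) | --b--▸ t6, --c--▸ t7
  t4 = (a.(0 | 0) + a.b.0) | (a.0 + a.0) | --a--▸ t5, --a--▸ t7, --a--▸ t8
  t5 = 0 | 0 | (a.0 + a.0) | --a--▸ t9
  t6 = 0 | c.(a.0 + a.0) | --c--▸ t10
  t7 = b.0 | (a.0 + a.0) | --a--▸ t11, --b--▸ t10
  t8 = (a.(0 | 0) + a.b.0) | 0 | --a--▸ t11, --a--▸ t9
  t9 = 0 | 0 | 0 | (no moves)
  t10 = 0 | (a.0 + a.0) | --a--▸ t12
  t11 = b.0 | 0 | --b--▸ t12
  t12 = 0 | 0 | (no moves)
Coarsest stable partition (strong bisimilarity classes):
  B0 = {s0, t0}
  B1 = {s1, t1}
  B2 = {s2, s6, t2, t6}
  B3 = {s10, s5, t10, t5}
  B4 = {s12, s9, t12, t9}
  B5 = {s4, t4}
  B6 = {s7, t7}
  B7 = {s11, t11}
  B8 = {s8, t8}
  B9 = {s3, t3}
s0 ∈ B0, t0 ∈ B0 → same block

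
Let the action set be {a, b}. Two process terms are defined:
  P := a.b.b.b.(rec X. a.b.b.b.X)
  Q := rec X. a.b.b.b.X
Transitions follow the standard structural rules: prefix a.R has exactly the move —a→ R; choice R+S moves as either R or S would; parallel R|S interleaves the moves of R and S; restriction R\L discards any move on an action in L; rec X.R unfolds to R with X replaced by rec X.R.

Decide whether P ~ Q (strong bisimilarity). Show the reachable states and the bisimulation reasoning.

P ~ Q

Reachable graph of P (5 states):
  s0 = a.b.b.b.(rec X. a.b.b.b.X) has moves ··a··> s1
  s1 = b.b.b.(rec X. a.b.b.b.X) has moves ··b··> s2
  s2 = b.b.(rec X. a.b.b.b.X) has moves ··b··> s3
  s3 = b.(rec X. a.b.b.b.X) has moves ··b··> s4
  s4 = rec X. a.b.b.b.X has moves ··a··> s1
Reachable graph of Q (4 states):
  t0 = rec X. a.b.b.b.X has moves ··a··> t1
  t1 = b.b.b.(rec X. a.b.b.b.X) has moves ··b··> t2
  t2 = b.b.(rec X. a.b.b.b.X) has moves ··b··> t3
  t3 = b.(rec X. a.b.b.b.X) has moves ··b··> t0
Bisimilarity quotient blocks:
  B0 = {s0, s4, t0}
  B1 = {s1, t1}
  B2 = {s2, t2}
  B3 = {s3, t3}
s0 ∈ B0, t0 ∈ B0 → same block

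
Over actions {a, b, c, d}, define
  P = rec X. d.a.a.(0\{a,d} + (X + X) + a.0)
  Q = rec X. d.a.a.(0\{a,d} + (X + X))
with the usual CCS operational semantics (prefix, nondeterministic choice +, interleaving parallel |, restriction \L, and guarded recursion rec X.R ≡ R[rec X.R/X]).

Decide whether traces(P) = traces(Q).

P's transition system — 5 states:
  s0 = rec X. d.a.a.(0\{a,d} + (X + X) + a.0) :: ··d··> s1
  s1 = a.a.(0\{a,d} + ((rec X. d.a.a.(0\{a,d} + (X + X) + a.0)) + (rec X. d.a.a.(0\{a,d} + (X + X) + a.0))) + a.0) :: ··a··> s2
  s2 = a.(0\{a,d} + ((rec X. d.a.a.(0\{a,d} + (X + X) + a.0)) + (rec X. d.a.a.(0\{a,d} + (X + X) + a.0))) + a.0) :: ··a··> s3
  s3 = 0\{a,d} + ((rec X. d.a.a.(0\{a,d} + (X + X) + a.0)) + (rec X. d.a.a.(0\{a,d} + (X + X) + a.0))) + a.0 :: ··a··> s4, ··d··> s1
  s4 = 0 :: deadlocked
Q's transition system — 4 states:
  t0 = rec X. d.a.a.(0\{a,d} + (X + X)) :: ··d··> t1
  t1 = a.a.(0\{a,d} + ((rec X. d.a.a.(0\{a,d} + (X + X))) + (rec X. d.a.a.(0\{a,d} + (X + X))))) :: ··a··> t2
  t2 = a.(0\{a,d} + ((rec X. d.a.a.(0\{a,d} + (X + X))) + (rec X. d.a.a.(0\{a,d} + (X + X))))) :: ··a··> t3
  t3 = 0\{a,d} + ((rec X. d.a.a.(0\{a,d} + (X + X))) + (rec X. d.a.a.(0\{a,d} + (X + X)))) :: ··d··> t1
Run σ = ⟨daaa⟩ on P: start {s0}
  step 1 (d): {s1}
  step 2 (a): {s2}
  step 3 (a): {s3}
  step 4 (a): {s4}
  — P admits the full trace.
Run σ = ⟨daaa⟩ on Q: start {t0}
  step 1 (d): {t1}
  step 2 (a): {t2}
  step 3 (a): {t3}
  step 4 (a): no successor for Q

NO — witness ⟨daaa⟩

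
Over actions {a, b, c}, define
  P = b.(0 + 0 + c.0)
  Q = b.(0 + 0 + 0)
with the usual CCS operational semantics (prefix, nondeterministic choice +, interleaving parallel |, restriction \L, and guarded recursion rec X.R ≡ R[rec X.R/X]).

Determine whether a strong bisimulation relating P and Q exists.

Reachable graph of P (3 states):
  p0 = b.(0 + 0 + c.0) → —b→ p1
  p1 = 0 + 0 + c.0 → —c→ p2
  p2 = 0 → stopped
Reachable graph of Q (2 states):
  q0 = b.(0 + 0 + 0) → —b→ q1
  q1 = 0 + 0 + 0 → stopped
Bisimilarity quotient blocks:
  B0 = {p0}
  B1 = {p1}
  B2 = {p2, q1}
  B3 = {q0}
p0 ∈ B0, q0 ∈ B3 → different blocks

NO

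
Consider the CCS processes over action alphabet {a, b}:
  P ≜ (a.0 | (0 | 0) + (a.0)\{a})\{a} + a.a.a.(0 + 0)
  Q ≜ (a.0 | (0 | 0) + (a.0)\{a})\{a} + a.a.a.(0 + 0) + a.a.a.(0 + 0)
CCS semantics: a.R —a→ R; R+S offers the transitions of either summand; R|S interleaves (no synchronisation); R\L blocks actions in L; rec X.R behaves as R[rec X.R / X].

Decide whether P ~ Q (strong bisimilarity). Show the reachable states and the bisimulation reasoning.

bisimilar

P's transition system — 4 states:
  p0 = (a.0 | (0 | 0) + (a.0)\{a})\{a} + a.a.a.(0 + 0) → =a=> p1
  p1 = a.a.(0 + 0) → =a=> p2
  p2 = a.(0 + 0) → =a=> p3
  p3 = 0 + 0 → (no moves)
Q's transition system — 4 states:
  q0 = (a.0 | (0 | 0) + (a.0)\{a})\{a} + a.a.a.(0 + 0) + a.a.a.(0 + 0) → =a=> q1
  q1 = a.a.(0 + 0) → =a=> q2
  q2 = a.(0 + 0) → =a=> q3
  q3 = 0 + 0 → (no moves)
Bisimilarity quotient blocks:
  B0 = {p0, q0}
  B1 = {p1, q1}
  B2 = {p2, q2}
  B3 = {p3, q3}
p0 ∈ B0, q0 ∈ B0 → same block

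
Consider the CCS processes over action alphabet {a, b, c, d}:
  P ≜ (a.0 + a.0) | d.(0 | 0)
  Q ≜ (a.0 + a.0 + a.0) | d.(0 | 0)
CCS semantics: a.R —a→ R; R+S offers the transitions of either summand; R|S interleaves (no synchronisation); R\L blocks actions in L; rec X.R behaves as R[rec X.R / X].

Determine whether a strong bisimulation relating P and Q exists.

bisimilar

P's transition system — 4 states:
  p0 = (a.0 + a.0) | d.(0 | 0) → -a-> p1, -d-> p2
  p1 = 0 | d.(0 | 0) → -d-> p3
  p2 = (a.0 + a.0) | (0 | 0) → -a-> p3
  p3 = 0 | (0 | 0) → deadlocked
Q's transition system — 4 states:
  q0 = (a.0 + a.0 + a.0) | d.(0 | 0) → -a-> q1, -d-> q2
  q1 = 0 | d.(0 | 0) → -d-> q3
  q2 = (a.0 + a.0 + a.0) | (0 | 0) → -a-> q3
  q3 = 0 | (0 | 0) → deadlocked
Coarsest stable partition (strong bisimilarity classes):
  B0 = {p0, q0}
  B1 = {p1, q1}
  B2 = {p3, q3}
  B3 = {p2, q2}
p0 ∈ B0, q0 ∈ B0 → same block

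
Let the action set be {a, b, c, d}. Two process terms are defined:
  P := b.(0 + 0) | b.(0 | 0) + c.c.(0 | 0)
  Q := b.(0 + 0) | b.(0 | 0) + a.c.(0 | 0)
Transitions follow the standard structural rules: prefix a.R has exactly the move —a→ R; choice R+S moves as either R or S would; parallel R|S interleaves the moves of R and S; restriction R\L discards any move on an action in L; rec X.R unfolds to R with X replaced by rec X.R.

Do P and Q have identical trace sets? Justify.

traces(P) ≠ traces(Q) — witness ⟨c⟩

Reachable graph of P (6 states):
  u0 = b.(0 + 0) | b.(0 | 0) + c.c.(0 | 0) | -b-> u1, -b-> u2, -c-> u3
  u1 = (0 + 0) | b.(0 | 0) | -b-> u4
  u2 = b.(0 + 0) | (0 | 0) | -b-> u4
  u3 = c.(0 | 0) | -c-> u5
  u4 = (0 + 0) | (0 | 0) | (no moves)
  u5 = 0 | 0 | (no moves)
Reachable graph of Q (6 states):
  v0 = b.(0 + 0) | b.(0 | 0) + a.c.(0 | 0) | -a-> v1, -b-> v2, -b-> v3
  v1 = c.(0 | 0) | -c-> v4
  v2 = (0 + 0) | b.(0 | 0) | -b-> v5
  v3 = b.(0 + 0) | (0 | 0) | -b-> v5
  v4 = 0 | 0 | (no moves)
  v5 = (0 + 0) | (0 | 0) | (no moves)
Run σ = ⟨c⟩ on P: start {u0}
  after c @ step 1: {u3}
  — P admits the full trace.
Run σ = ⟨c⟩ on Q: start {v0}
  after c @ step 1: ∅  — Q cannot continue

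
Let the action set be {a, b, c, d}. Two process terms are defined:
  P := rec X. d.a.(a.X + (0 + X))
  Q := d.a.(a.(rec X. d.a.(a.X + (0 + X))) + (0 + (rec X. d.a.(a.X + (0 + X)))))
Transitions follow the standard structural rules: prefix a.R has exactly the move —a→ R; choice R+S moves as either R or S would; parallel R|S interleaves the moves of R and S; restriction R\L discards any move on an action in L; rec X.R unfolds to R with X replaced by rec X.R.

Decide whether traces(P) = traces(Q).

Reachable graph of P (3 states):
  s0 = rec X. d.a.(a.X + (0 + X)) :: —d→ s1
  s1 = a.(a.(rec X. d.a.(a.X + (0 + X))) + (0 + (rec X. d.a.(a.X + (0 + X))))) :: —a→ s2
  s2 = a.(rec X. d.a.(a.X + (0 + X))) + (0 + (rec X. d.a.(a.X + (0 + X)))) :: —a→ s0, —d→ s1
Reachable graph of Q (4 states):
  t0 = d.a.(a.(rec X. d.a.(a.X + (0 + X))) + (0 + (rec X. d.a.(a.X + (0 + X))))) :: —d→ t1
  t1 = a.(a.(rec X. d.a.(a.X + (0 + X))) + (0 + (rec X. d.a.(a.X + (0 + X))))) :: —a→ t2
  t2 = a.(rec X. d.a.(a.X + (0 + X))) + (0 + (rec X. d.a.(a.X + (0 + X)))) :: —a→ t3, —d→ t1
  t3 = rec X. d.a.(a.X + (0 + X)) :: —d→ t1
Bisimilarity quotient blocks:
  B0 = {s0, t0, t3}
  B1 = {s1, t1}
  B2 = {s2, t2}
s0 ∈ B0, t0 ∈ B0 → same block
Bisimilar ⇒ trace-equivalent.

trace-equivalent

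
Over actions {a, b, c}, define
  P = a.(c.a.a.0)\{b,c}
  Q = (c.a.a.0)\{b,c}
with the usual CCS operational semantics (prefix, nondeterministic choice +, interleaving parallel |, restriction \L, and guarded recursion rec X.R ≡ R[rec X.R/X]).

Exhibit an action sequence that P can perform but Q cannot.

P's transition system — 2 states:
  s0 = a.(c.a.a.0)\{b,c} ⊢ —a→ s1
  s1 = (c.a.a.0)\{b,c} ⊢ ·
Q's transition system — 1 states:
  t0 = (c.a.a.0)\{b,c} ⊢ ·
Executing a from P (initial set {s0}):
  step 1 (a): {s1}
  — P admits the full trace.
Executing a from Q (initial set {t0}):
  step 1 (a): ∅  — Q cannot continue

a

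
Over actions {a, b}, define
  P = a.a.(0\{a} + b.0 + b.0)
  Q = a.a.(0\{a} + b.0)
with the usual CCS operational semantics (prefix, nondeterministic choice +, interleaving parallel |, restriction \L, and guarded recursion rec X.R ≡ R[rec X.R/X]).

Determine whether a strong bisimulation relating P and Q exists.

Reachable graph of P (4 states):
  s0 = a.a.(0\{a} + b.0 + b.0) has moves -a-> s1
  s1 = a.(0\{a} + b.0 + b.0) has moves -a-> s2
  s2 = 0\{a} + b.0 + b.0 has moves -b-> s3
  s3 = 0 has moves ∅
Reachable graph of Q (4 states):
  t0 = a.a.(0\{a} + b.0) has moves -a-> t1
  t1 = a.(0\{a} + b.0) has moves -a-> t2
  t2 = 0\{a} + b.0 has moves -b-> t3
  t3 = 0 has moves ∅
Partition-refinement fixed point:
  B0 = {s0, t0}
  B1 = {s1, t1}
  B2 = {s2, t2}
  B3 = {s3, t3}
s0 ∈ B0, t0 ∈ B0 → same block

YES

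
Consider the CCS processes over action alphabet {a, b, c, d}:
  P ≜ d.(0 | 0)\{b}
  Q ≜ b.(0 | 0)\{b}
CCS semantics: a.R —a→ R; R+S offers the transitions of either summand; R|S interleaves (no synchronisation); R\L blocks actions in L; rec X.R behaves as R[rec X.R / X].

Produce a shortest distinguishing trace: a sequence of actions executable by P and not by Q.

LTS(P): 2 reachable states
  p0 = d.(0 | 0)\{b} :: —d→ p1
  p1 = (0 | 0)\{b} :: ·
LTS(Q): 2 reachable states
  q0 = b.(0 | 0)\{b} :: —b→ q1
  q1 = (0 | 0)\{b} :: ·
Executing d from P (initial set {p0}):
  [1] d ⇒ {p1}
  P completes σ.
Executing d from Q (initial set {q0}):
  [1] d ⇒ ∅  — Q cannot continue

d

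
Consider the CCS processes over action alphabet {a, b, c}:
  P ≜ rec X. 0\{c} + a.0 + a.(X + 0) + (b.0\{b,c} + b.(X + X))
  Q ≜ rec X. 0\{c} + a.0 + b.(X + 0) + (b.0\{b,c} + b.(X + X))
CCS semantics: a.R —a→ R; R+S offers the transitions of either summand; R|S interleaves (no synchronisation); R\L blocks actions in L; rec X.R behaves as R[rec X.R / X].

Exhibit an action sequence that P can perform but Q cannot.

LTS(P): 5 reachable states
  p0 = rec X. 0\{c} + a.0 + a.(X + 0) + (b.0\{b,c} + b.(X + X)) → -a-> p1, -a-> p2, -b-> p3, -b-> p4
  p1 = (rec X. 0\{c} + a.0 + a.(X + 0) + (b.0\{b,c} + b.(X + X))) + 0 → -a-> p1, -a-> p2, -b-> p3, -b-> p4
  p2 = 0 → ∅
  p3 = (rec X. 0\{c} + a.0 + a.(X + 0) + (b.0\{b,c} + b.(X + X))) + (rec X. 0\{c} + a.0 + a.(X + 0) + (b.0\{b,c} + b.(X + X))) → -a-> p1, -a-> p2, -b-> p3, -b-> p4
  p4 = 0\{b,c} → ∅
LTS(Q): 5 reachable states
  q0 = rec X. 0\{c} + a.0 + b.(X + 0) + (b.0\{b,c} + b.(X + X)) → -a-> q1, -b-> q2, -b-> q3, -b-> q4
  q1 = 0 → ∅
  q2 = (rec X. 0\{c} + a.0 + b.(X + 0) + (b.0\{b,c} + b.(X + X))) + (rec X. 0\{c} + a.0 + b.(X + 0) + (b.0\{b,c} + b.(X + X))) → -a-> q1, -b-> q2, -b-> q3, -b-> q4
  q3 = (rec X. 0\{c} + a.0 + b.(X + 0) + (b.0\{b,c} + b.(X + X))) + 0 → -a-> q1, -b-> q2, -b-> q3, -b-> q4
  q4 = 0\{b,c} → ∅
Trace ⟨aa⟩ through P, begin at {p0}:
  [1] a ⇒ {p1, p2}
  [2] a ⇒ {p1, p2}
  ✓ P
Trace ⟨aa⟩ through Q, begin at {q0}:
  [1] a ⇒ {q1}
  [2] a ⇒ ∅  — Q cannot continue

aa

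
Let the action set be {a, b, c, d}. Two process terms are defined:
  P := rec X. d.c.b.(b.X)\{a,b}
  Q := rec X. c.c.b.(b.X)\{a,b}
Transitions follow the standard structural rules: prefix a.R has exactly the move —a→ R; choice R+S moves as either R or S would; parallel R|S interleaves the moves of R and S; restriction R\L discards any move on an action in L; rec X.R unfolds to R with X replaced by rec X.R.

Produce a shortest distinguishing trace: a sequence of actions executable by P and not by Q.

Reachable graph of P (4 states):
  p0 = rec X. d.c.b.(b.X)\{a,b} :: —d→ p1
  p1 = c.b.(b.(rec X. d.c.b.(b.X)\{a,b}))\{a,b} :: —c→ p2
  p2 = b.(b.(rec X. d.c.b.(b.X)\{a,b}))\{a,b} :: —b→ p3
  p3 = (b.(rec X. d.c.b.(b.X)\{a,b}))\{a,b} :: deadlocked
Reachable graph of Q (4 states):
  q0 = rec X. c.c.b.(b.X)\{a,b} :: —c→ q1
  q1 = c.b.(b.(rec X. c.c.b.(b.X)\{a,b}))\{a,b} :: —c→ q2
  q2 = b.(b.(rec X. c.c.b.(b.X)\{a,b}))\{a,b} :: —b→ q3
  q3 = (b.(rec X. c.c.b.(b.X)\{a,b}))\{a,b} :: deadlocked
Run σ = ⟨d⟩ on P: start {p0}
  [1] d ⇒ {p1}
  ✓ P
Run σ = ⟨d⟩ on Q: start {q0}
  [1] d ⇒ no successor for Q

d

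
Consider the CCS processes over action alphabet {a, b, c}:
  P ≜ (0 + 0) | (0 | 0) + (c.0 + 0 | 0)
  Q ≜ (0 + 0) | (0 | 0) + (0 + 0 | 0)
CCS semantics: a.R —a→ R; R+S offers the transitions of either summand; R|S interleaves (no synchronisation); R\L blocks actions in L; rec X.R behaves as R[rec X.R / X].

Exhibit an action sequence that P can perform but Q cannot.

c

P's transition system — 2 states:
  m0 = (0 + 0) | (0 | 0) + (c.0 + 0 | 0) → --c--▸ m1
  m1 = 0 → stopped
Q's transition system — 1 states:
  n0 = (0 + 0) | (0 | 0) + (0 + 0 | 0) → stopped
Trace ⟨c⟩ through P, begin at {m0}:
  step 1 (c): {m1}
  P completes σ.
Trace ⟨c⟩ through Q, begin at {n0}:
  step 1 (c): ∅  — Q cannot continue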